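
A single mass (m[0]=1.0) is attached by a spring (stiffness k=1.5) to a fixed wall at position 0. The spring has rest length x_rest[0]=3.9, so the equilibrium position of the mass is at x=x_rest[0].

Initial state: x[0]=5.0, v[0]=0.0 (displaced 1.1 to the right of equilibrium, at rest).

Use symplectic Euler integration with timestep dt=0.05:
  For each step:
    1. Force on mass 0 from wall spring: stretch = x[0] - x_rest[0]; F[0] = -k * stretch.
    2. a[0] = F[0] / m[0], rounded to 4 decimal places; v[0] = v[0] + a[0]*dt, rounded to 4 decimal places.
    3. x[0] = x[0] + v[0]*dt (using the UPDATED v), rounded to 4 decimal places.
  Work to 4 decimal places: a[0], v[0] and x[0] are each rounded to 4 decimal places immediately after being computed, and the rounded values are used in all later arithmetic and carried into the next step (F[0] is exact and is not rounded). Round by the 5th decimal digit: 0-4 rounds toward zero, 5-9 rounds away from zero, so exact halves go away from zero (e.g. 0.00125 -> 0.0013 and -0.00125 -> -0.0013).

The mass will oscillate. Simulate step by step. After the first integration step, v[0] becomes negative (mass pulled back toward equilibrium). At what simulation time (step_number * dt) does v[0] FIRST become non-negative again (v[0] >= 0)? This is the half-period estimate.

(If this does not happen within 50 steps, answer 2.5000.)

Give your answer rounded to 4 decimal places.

Answer: 2.5000

Derivation:
Step 0: x=[5.0000] v=[0.0000]
Step 1: x=[4.9959] v=[-0.0825]
Step 2: x=[4.9877] v=[-0.1647]
Step 3: x=[4.9754] v=[-0.2463]
Step 4: x=[4.9591] v=[-0.3270]
Step 5: x=[4.9388] v=[-0.4064]
Step 6: x=[4.9146] v=[-0.4843]
Step 7: x=[4.8866] v=[-0.5604]
Step 8: x=[4.8549] v=[-0.6344]
Step 9: x=[4.8196] v=[-0.7060]
Step 10: x=[4.7809] v=[-0.7750]
Step 11: x=[4.7388] v=[-0.8411]
Step 12: x=[4.6936] v=[-0.9040]
Step 13: x=[4.6454] v=[-0.9635]
Step 14: x=[4.5944] v=[-1.0194]
Step 15: x=[4.5408] v=[-1.0715]
Step 16: x=[4.4848] v=[-1.1196]
Step 17: x=[4.4266] v=[-1.1635]
Step 18: x=[4.3665] v=[-1.2030]
Step 19: x=[4.3046] v=[-1.2380]
Step 20: x=[4.2412] v=[-1.2683]
Step 21: x=[4.1765] v=[-1.2939]
Step 22: x=[4.1108] v=[-1.3146]
Step 23: x=[4.0443] v=[-1.3304]
Step 24: x=[3.9772] v=[-1.3412]
Step 25: x=[3.9099] v=[-1.3470]
Step 26: x=[3.8425] v=[-1.3477]
Step 27: x=[3.7753] v=[-1.3434]
Step 28: x=[3.7086] v=[-1.3340]
Step 29: x=[3.6426] v=[-1.3196]
Step 30: x=[3.5776] v=[-1.3003]
Step 31: x=[3.5138] v=[-1.2761]
Step 32: x=[3.4514] v=[-1.2471]
Step 33: x=[3.3907] v=[-1.2135]
Step 34: x=[3.3319] v=[-1.1753]
Step 35: x=[3.2753] v=[-1.1327]
Step 36: x=[3.2210] v=[-1.0858]
Step 37: x=[3.1693] v=[-1.0349]
Step 38: x=[3.1203] v=[-0.9801]
Step 39: x=[3.0742] v=[-0.9216]
Step 40: x=[3.0312] v=[-0.8597]
Step 41: x=[2.9915] v=[-0.7945]
Step 42: x=[2.9552] v=[-0.7264]
Step 43: x=[2.9224] v=[-0.6555]
Step 44: x=[2.8933] v=[-0.5822]
Step 45: x=[2.8680] v=[-0.5067]
Step 46: x=[2.8465] v=[-0.4293]
Step 47: x=[2.8290] v=[-0.3503]
Step 48: x=[2.8155] v=[-0.2700]
Step 49: x=[2.8061] v=[-0.1887]
Step 50: x=[2.8008] v=[-0.1067]
v[0] did not become non-negative within 50 steps; using fallback time=2.5000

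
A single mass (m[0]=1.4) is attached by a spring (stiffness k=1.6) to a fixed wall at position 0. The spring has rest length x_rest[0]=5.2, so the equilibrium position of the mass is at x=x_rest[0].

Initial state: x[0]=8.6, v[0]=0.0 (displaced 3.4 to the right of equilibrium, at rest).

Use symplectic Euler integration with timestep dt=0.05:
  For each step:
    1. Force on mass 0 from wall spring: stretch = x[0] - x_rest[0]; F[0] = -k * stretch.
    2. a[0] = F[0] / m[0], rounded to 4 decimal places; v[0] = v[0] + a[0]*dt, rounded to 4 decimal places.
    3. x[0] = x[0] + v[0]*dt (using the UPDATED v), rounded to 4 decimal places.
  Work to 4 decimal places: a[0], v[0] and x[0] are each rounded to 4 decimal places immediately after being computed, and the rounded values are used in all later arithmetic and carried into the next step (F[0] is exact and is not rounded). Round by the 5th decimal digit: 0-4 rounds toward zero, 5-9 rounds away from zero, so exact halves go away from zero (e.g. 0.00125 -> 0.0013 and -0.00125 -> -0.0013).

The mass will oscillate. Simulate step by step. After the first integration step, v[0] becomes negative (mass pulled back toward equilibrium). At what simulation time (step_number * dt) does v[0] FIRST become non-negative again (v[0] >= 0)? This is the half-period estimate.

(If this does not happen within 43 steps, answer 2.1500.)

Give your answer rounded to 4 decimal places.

Step 0: x=[8.6000] v=[0.0000]
Step 1: x=[8.5903] v=[-0.1943]
Step 2: x=[8.5709] v=[-0.3880]
Step 3: x=[8.5419] v=[-0.5806]
Step 4: x=[8.5033] v=[-0.7716]
Step 5: x=[8.4553] v=[-0.9604]
Step 6: x=[8.3980] v=[-1.1464]
Step 7: x=[8.3315] v=[-1.3291]
Step 8: x=[8.2561] v=[-1.5080]
Step 9: x=[8.1720] v=[-1.6826]
Step 10: x=[8.0794] v=[-1.8524]
Step 11: x=[7.9786] v=[-2.0169]
Step 12: x=[7.8698] v=[-2.1757]
Step 13: x=[7.7534] v=[-2.3283]
Step 14: x=[7.6297] v=[-2.4742]
Step 15: x=[7.4991] v=[-2.6130]
Step 16: x=[7.3619] v=[-2.7444]
Step 17: x=[7.2185] v=[-2.8679]
Step 18: x=[7.0693] v=[-2.9832]
Step 19: x=[6.9148] v=[-3.0900]
Step 20: x=[6.7554] v=[-3.1880]
Step 21: x=[6.5916] v=[-3.2769]
Step 22: x=[6.4238] v=[-3.3564]
Step 23: x=[6.2525] v=[-3.4263]
Step 24: x=[6.0782] v=[-3.4864]
Step 25: x=[5.9014] v=[-3.5366]
Step 26: x=[5.7226] v=[-3.5767]
Step 27: x=[5.5423] v=[-3.6066]
Step 28: x=[5.3610] v=[-3.6262]
Step 29: x=[5.1792] v=[-3.6354]
Step 30: x=[4.9975] v=[-3.6342]
Step 31: x=[4.8164] v=[-3.6226]
Step 32: x=[4.6364] v=[-3.6007]
Step 33: x=[4.4580] v=[-3.5685]
Step 34: x=[4.2817] v=[-3.5261]
Step 35: x=[4.1080] v=[-3.4736]
Step 36: x=[3.9374] v=[-3.4112]
Step 37: x=[3.7704] v=[-3.3391]
Step 38: x=[3.6075] v=[-3.2574]
Step 39: x=[3.4492] v=[-3.1664]
Step 40: x=[3.2959] v=[-3.0664]
Step 41: x=[3.1480] v=[-2.9576]
Step 42: x=[3.0060] v=[-2.8403]
Step 43: x=[2.8703] v=[-2.7149]
v[0] did not become non-negative within 43 steps; using fallback time=2.1500

Answer: 2.1500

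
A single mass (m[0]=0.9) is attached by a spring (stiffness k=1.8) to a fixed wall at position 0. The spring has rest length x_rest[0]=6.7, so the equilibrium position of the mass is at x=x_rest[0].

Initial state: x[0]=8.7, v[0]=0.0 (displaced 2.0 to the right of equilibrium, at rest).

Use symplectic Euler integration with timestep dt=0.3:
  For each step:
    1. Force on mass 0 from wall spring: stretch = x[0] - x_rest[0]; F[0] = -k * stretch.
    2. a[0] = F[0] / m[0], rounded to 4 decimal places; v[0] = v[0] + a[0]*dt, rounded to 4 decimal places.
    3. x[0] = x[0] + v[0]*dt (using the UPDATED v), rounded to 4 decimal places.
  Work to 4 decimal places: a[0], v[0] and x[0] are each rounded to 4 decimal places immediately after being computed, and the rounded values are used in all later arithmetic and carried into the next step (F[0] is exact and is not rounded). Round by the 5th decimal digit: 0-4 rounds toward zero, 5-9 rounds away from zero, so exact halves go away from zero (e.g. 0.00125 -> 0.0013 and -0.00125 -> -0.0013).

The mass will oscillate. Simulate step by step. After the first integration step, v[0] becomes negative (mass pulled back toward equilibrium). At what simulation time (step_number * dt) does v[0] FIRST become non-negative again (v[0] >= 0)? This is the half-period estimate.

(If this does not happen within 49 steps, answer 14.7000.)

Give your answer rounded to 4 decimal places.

Answer: 2.4000

Derivation:
Step 0: x=[8.7000] v=[0.0000]
Step 1: x=[8.3400] v=[-1.2000]
Step 2: x=[7.6848] v=[-2.1840]
Step 3: x=[6.8523] v=[-2.7749]
Step 4: x=[5.9924] v=[-2.8663]
Step 5: x=[5.2599] v=[-2.4417]
Step 6: x=[4.7866] v=[-1.5776]
Step 7: x=[4.6577] v=[-0.4296]
Step 8: x=[4.8964] v=[0.7958]
First v>=0 after going negative at step 8, time=2.4000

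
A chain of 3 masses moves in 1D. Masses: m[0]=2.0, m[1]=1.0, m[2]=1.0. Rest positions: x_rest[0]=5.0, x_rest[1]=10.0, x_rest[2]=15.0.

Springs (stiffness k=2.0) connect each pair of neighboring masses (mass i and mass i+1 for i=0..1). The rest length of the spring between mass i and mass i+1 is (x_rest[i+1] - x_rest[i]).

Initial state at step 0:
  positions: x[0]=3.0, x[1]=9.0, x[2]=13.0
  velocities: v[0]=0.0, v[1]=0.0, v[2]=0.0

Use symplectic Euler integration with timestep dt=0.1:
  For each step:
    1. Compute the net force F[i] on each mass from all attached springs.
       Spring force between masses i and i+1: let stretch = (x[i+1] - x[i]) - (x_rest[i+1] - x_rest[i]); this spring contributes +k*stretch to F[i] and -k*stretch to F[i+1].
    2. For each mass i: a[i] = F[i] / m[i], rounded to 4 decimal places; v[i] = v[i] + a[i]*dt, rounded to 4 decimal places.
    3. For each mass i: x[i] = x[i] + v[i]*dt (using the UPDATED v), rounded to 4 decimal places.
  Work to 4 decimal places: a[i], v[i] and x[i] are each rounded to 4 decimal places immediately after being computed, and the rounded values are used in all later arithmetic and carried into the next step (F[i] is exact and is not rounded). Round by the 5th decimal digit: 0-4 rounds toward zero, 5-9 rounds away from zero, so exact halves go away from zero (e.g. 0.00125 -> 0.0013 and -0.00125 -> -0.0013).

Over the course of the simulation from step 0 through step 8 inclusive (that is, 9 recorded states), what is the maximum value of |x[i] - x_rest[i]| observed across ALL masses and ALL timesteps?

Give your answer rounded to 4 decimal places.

Step 0: x=[3.0000 9.0000 13.0000] v=[0.0000 0.0000 0.0000]
Step 1: x=[3.0100 8.9600 13.0200] v=[0.1000 -0.4000 0.2000]
Step 2: x=[3.0295 8.8822 13.0588] v=[0.1950 -0.7780 0.3880]
Step 3: x=[3.0575 8.7709 13.1141] v=[0.2803 -1.1132 0.5527]
Step 4: x=[3.0927 8.6322 13.1825] v=[0.3516 -1.3872 0.6841]
Step 5: x=[3.1333 8.4737 13.2599] v=[0.4056 -1.5850 0.7740]
Step 6: x=[3.1773 8.3041 13.3416] v=[0.4396 -1.6958 0.8168]
Step 7: x=[3.2225 8.1327 13.4225] v=[0.4523 -1.7137 0.8093]
Step 8: x=[3.2668 7.9689 13.4976] v=[0.4433 -1.6378 0.7513]
Max displacement = 2.0311

Answer: 2.0311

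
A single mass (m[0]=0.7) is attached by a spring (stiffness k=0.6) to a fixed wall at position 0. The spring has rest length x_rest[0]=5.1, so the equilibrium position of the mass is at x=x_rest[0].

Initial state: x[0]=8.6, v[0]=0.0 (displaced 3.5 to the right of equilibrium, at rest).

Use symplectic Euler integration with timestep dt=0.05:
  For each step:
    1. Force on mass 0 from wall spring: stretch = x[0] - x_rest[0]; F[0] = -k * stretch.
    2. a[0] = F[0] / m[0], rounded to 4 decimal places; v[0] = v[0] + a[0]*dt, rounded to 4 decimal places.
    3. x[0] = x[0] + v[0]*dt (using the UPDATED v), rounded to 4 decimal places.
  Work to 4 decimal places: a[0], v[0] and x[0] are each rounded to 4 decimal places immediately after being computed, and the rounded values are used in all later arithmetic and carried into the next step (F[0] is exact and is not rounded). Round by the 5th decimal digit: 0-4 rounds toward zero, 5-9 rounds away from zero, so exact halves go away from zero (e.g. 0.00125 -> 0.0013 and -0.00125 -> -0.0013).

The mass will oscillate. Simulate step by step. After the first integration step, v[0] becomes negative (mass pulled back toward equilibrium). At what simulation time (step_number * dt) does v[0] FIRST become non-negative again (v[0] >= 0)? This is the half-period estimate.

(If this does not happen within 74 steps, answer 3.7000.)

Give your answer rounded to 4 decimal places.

Answer: 3.4000

Derivation:
Step 0: x=[8.6000] v=[0.0000]
Step 1: x=[8.5925] v=[-0.1500]
Step 2: x=[8.5775] v=[-0.2997]
Step 3: x=[8.5551] v=[-0.4487]
Step 4: x=[8.5253] v=[-0.5968]
Step 5: x=[8.4881] v=[-0.7436]
Step 6: x=[8.4437] v=[-0.8888]
Step 7: x=[8.3921] v=[-1.0321]
Step 8: x=[8.3334] v=[-1.1732]
Step 9: x=[8.2678] v=[-1.3118]
Step 10: x=[8.1954] v=[-1.4476]
Step 11: x=[8.1164] v=[-1.5803]
Step 12: x=[8.0309] v=[-1.7096]
Step 13: x=[7.9391] v=[-1.8352]
Step 14: x=[7.8413] v=[-1.9569]
Step 15: x=[7.7376] v=[-2.0744]
Step 16: x=[7.6282] v=[-2.1874]
Step 17: x=[7.5134] v=[-2.2958]
Step 18: x=[7.3934] v=[-2.3992]
Step 19: x=[7.2685] v=[-2.4975]
Step 20: x=[7.1390] v=[-2.5904]
Step 21: x=[7.0051] v=[-2.6778]
Step 22: x=[6.8671] v=[-2.7594]
Step 23: x=[6.7253] v=[-2.8351]
Step 24: x=[6.5801] v=[-2.9048]
Step 25: x=[6.4317] v=[-2.9682]
Step 26: x=[6.2804] v=[-3.0253]
Step 27: x=[6.1266] v=[-3.0759]
Step 28: x=[5.9706] v=[-3.1199]
Step 29: x=[5.8127] v=[-3.1572]
Step 30: x=[5.6533] v=[-3.1877]
Step 31: x=[5.4927] v=[-3.2114]
Step 32: x=[5.3313] v=[-3.2282]
Step 33: x=[5.1694] v=[-3.2381]
Step 34: x=[5.0073] v=[-3.2411]
Step 35: x=[4.8454] v=[-3.2371]
Step 36: x=[4.6841] v=[-3.2262]
Step 37: x=[4.5237] v=[-3.2084]
Step 38: x=[4.3645] v=[-3.1837]
Step 39: x=[4.2069] v=[-3.1522]
Step 40: x=[4.0512] v=[-3.1139]
Step 41: x=[3.8978] v=[-3.0690]
Step 42: x=[3.7469] v=[-3.0175]
Step 43: x=[3.5989] v=[-2.9595]
Step 44: x=[3.4541] v=[-2.8952]
Step 45: x=[3.3129] v=[-2.8247]
Step 46: x=[3.1755] v=[-2.7481]
Step 47: x=[3.0422] v=[-2.6656]
Step 48: x=[2.9133] v=[-2.5774]
Step 49: x=[2.7891] v=[-2.4837]
Step 50: x=[2.6699] v=[-2.3847]
Step 51: x=[2.5559] v=[-2.2806]
Step 52: x=[2.4473] v=[-2.1716]
Step 53: x=[2.3444] v=[-2.0579]
Step 54: x=[2.2474] v=[-1.9398]
Step 55: x=[2.1565] v=[-1.8175]
Step 56: x=[2.0719] v=[-1.6914]
Step 57: x=[1.9938] v=[-1.5616]
Step 58: x=[1.9224] v=[-1.4285]
Step 59: x=[1.8578] v=[-1.2923]
Step 60: x=[1.8001] v=[-1.1534]
Step 61: x=[1.7495] v=[-1.0120]
Step 62: x=[1.7061] v=[-0.8684]
Step 63: x=[1.6700] v=[-0.7229]
Step 64: x=[1.6412] v=[-0.5759]
Step 65: x=[1.6198] v=[-0.4277]
Step 66: x=[1.6059] v=[-0.2786]
Step 67: x=[1.5995] v=[-0.1289]
Step 68: x=[1.6006] v=[0.0211]
First v>=0 after going negative at step 68, time=3.4000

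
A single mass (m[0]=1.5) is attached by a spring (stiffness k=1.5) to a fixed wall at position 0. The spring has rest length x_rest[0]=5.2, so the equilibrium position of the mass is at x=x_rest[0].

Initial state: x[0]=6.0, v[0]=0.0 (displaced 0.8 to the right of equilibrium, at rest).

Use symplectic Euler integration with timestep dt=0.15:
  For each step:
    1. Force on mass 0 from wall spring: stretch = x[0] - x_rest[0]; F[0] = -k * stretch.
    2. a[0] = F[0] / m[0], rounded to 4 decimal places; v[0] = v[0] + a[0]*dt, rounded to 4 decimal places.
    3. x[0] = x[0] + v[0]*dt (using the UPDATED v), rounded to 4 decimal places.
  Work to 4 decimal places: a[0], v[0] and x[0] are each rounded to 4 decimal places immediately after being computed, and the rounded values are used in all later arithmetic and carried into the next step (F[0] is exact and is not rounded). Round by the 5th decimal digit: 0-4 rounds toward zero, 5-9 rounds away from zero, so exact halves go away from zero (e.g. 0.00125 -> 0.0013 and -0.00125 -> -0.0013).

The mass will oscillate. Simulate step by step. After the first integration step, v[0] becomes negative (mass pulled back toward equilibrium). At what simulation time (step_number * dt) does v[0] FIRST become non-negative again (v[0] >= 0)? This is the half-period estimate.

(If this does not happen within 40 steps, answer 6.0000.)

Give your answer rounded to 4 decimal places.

Step 0: x=[6.0000] v=[0.0000]
Step 1: x=[5.9820] v=[-0.1200]
Step 2: x=[5.9464] v=[-0.2373]
Step 3: x=[5.8940] v=[-0.3493]
Step 4: x=[5.8260] v=[-0.4534]
Step 5: x=[5.7439] v=[-0.5473]
Step 6: x=[5.6496] v=[-0.6289]
Step 7: x=[5.5452] v=[-0.6963]
Step 8: x=[5.4330] v=[-0.7481]
Step 9: x=[5.3155] v=[-0.7831]
Step 10: x=[5.1954] v=[-0.8004]
Step 11: x=[5.0754] v=[-0.7997]
Step 12: x=[4.9583] v=[-0.7810]
Step 13: x=[4.8466] v=[-0.7447]
Step 14: x=[4.7428] v=[-0.6917]
Step 15: x=[4.6493] v=[-0.6231]
Step 16: x=[4.5682] v=[-0.5405]
Step 17: x=[4.5013] v=[-0.4457]
Step 18: x=[4.4502] v=[-0.3409]
Step 19: x=[4.4159] v=[-0.2284]
Step 20: x=[4.3993] v=[-0.1108]
Step 21: x=[4.4007] v=[0.0093]
First v>=0 after going negative at step 21, time=3.1500

Answer: 3.1500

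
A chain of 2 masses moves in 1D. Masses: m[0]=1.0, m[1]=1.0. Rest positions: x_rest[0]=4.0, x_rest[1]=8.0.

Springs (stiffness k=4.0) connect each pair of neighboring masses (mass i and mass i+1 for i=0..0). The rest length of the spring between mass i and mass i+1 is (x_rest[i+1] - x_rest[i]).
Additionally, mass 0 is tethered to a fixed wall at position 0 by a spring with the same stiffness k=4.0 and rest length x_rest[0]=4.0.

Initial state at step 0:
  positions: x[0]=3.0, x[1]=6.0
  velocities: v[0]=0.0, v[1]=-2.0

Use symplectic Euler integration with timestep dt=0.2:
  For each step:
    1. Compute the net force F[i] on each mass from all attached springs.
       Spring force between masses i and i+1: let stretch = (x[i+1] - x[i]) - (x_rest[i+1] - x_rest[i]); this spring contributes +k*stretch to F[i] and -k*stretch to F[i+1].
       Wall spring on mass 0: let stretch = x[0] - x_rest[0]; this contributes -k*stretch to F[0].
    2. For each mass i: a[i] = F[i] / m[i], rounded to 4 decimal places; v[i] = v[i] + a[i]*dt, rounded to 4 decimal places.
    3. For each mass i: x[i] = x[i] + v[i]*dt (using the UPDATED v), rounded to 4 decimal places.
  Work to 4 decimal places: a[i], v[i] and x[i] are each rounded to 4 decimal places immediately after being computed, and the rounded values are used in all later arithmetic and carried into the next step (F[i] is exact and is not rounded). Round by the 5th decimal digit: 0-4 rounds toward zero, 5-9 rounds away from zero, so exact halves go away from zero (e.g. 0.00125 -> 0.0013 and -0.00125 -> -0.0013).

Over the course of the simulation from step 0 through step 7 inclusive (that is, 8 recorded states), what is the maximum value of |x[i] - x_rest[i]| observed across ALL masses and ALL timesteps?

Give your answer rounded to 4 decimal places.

Answer: 2.2816

Derivation:
Step 0: x=[3.0000 6.0000] v=[0.0000 -2.0000]
Step 1: x=[3.0000 5.7600] v=[0.0000 -1.2000]
Step 2: x=[2.9616 5.7184] v=[-0.1920 -0.2080]
Step 3: x=[2.8904 5.8757] v=[-0.3558 0.7866]
Step 4: x=[2.8344 6.1954] v=[-0.2799 1.5984]
Step 5: x=[2.8627 6.6173] v=[0.1414 2.1096]
Step 6: x=[3.0337 7.0785] v=[0.8549 2.3059]
Step 7: x=[3.3665 7.5325] v=[1.6638 2.2701]
Max displacement = 2.2816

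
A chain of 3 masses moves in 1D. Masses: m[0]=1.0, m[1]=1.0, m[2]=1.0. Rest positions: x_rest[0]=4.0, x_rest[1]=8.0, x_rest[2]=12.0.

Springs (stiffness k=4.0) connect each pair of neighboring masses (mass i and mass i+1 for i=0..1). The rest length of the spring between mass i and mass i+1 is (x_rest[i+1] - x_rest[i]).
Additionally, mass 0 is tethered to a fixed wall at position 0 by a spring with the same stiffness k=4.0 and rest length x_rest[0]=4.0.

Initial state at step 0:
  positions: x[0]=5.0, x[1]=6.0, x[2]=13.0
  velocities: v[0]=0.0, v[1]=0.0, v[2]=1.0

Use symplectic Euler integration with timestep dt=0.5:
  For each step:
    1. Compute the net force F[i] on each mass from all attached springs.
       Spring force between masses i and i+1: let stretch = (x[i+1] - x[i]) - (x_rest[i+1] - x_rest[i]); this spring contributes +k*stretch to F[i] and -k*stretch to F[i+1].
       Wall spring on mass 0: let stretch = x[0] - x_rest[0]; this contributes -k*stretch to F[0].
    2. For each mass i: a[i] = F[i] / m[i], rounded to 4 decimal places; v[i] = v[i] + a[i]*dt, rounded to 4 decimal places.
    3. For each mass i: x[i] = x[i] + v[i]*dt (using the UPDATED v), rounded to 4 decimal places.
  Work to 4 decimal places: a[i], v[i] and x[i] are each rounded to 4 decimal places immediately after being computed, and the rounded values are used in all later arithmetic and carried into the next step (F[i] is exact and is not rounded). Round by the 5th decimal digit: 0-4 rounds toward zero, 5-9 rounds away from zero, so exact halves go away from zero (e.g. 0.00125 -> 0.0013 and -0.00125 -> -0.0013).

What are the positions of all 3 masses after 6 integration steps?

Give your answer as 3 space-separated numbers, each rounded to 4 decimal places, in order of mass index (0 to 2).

Answer: 3.0000 10.0000 11.5000

Derivation:
Step 0: x=[5.0000 6.0000 13.0000] v=[0.0000 0.0000 1.0000]
Step 1: x=[1.0000 12.0000 10.5000] v=[-8.0000 12.0000 -5.0000]
Step 2: x=[7.0000 5.5000 13.5000] v=[12.0000 -13.0000 6.0000]
Step 3: x=[4.5000 8.5000 12.5000] v=[-5.0000 6.0000 -2.0000]
Step 4: x=[1.5000 11.5000 11.5000] v=[-6.0000 6.0000 -2.0000]
Step 5: x=[7.0000 4.5000 14.5000] v=[11.0000 -14.0000 6.0000]
Step 6: x=[3.0000 10.0000 11.5000] v=[-8.0000 11.0000 -6.0000]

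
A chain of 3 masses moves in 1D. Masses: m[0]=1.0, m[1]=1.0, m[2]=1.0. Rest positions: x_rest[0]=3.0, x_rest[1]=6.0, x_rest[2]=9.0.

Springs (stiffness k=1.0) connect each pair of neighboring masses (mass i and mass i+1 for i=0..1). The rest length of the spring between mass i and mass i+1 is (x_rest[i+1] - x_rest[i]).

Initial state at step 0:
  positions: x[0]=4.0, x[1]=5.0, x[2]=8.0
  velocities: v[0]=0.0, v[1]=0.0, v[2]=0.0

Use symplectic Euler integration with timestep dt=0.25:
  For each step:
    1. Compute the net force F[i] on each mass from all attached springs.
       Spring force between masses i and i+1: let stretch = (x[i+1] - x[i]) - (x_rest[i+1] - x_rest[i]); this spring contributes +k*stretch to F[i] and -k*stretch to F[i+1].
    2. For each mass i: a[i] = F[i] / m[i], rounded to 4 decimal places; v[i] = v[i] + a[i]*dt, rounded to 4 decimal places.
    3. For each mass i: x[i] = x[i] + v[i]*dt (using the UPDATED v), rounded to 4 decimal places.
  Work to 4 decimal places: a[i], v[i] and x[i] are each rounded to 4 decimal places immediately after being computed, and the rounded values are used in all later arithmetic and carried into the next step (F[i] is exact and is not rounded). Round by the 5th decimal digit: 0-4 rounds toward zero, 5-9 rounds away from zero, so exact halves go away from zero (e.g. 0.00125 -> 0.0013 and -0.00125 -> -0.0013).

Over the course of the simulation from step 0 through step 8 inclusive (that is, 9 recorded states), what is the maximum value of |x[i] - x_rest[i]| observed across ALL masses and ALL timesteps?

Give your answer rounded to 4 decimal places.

Answer: 1.1562

Derivation:
Step 0: x=[4.0000 5.0000 8.0000] v=[0.0000 0.0000 0.0000]
Step 1: x=[3.8750 5.1250 8.0000] v=[-0.5000 0.5000 0.0000]
Step 2: x=[3.6406 5.3516 8.0078] v=[-0.9375 0.9063 0.0313]
Step 3: x=[3.3257 5.6373 8.0371] v=[-1.2598 1.1426 0.1173]
Step 4: x=[2.9677 5.9285 8.1040] v=[-1.4319 1.1647 0.2674]
Step 5: x=[2.6073 6.1706 8.2224] v=[-1.4417 0.9684 0.4735]
Step 6: x=[2.2821 6.3182 8.4001] v=[-1.3009 0.5905 0.7106]
Step 7: x=[2.0216 6.3437 8.6351] v=[-1.0419 0.1020 0.9401]
Step 8: x=[1.8438 6.2423 8.9144] v=[-0.7114 -0.4057 1.1173]
Max displacement = 1.1562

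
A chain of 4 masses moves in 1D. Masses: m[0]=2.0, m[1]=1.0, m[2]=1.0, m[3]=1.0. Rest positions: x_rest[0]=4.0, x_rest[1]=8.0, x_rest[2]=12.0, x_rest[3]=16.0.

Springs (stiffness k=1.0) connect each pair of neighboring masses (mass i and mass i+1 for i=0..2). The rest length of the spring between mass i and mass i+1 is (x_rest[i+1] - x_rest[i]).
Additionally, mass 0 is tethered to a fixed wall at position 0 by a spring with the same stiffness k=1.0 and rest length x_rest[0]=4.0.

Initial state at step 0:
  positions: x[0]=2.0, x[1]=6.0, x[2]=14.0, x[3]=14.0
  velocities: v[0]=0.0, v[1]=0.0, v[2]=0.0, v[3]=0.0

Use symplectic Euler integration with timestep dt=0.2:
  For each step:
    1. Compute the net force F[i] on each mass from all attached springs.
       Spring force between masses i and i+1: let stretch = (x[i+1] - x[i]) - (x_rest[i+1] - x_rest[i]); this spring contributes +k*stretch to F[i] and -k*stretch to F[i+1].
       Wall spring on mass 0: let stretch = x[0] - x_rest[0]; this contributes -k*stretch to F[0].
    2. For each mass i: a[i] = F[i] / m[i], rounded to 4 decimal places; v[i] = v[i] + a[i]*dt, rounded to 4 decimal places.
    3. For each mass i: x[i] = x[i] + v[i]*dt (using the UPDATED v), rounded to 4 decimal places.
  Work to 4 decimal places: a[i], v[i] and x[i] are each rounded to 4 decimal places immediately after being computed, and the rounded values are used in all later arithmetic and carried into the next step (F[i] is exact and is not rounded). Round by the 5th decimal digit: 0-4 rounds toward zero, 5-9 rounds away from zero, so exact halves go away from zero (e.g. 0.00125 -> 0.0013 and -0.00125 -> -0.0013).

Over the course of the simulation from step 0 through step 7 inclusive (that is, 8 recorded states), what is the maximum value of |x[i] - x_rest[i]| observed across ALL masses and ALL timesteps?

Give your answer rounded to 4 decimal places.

Answer: 3.0330

Derivation:
Step 0: x=[2.0000 6.0000 14.0000 14.0000] v=[0.0000 0.0000 0.0000 0.0000]
Step 1: x=[2.0400 6.1600 13.6800 14.1600] v=[0.2000 0.8000 -1.6000 0.8000]
Step 2: x=[2.1216 6.4560 13.0784 14.4608] v=[0.4080 1.4800 -3.0080 1.5040]
Step 3: x=[2.2475 6.8435 12.2672 14.8663] v=[0.6293 1.9376 -4.0560 2.0275]
Step 4: x=[2.4203 7.2641 11.3430 15.3278] v=[0.8642 2.1031 -4.6209 2.3077]
Step 5: x=[2.6416 7.6541 10.4151 15.7899] v=[1.1066 1.9501 -4.6397 2.3107]
Step 6: x=[2.9103 7.9541 9.5917 16.1970] v=[1.3437 1.4998 -4.1169 2.0357]
Step 7: x=[3.2217 8.1178 8.9670 16.4999] v=[1.5571 0.8186 -3.1234 1.5146]
Max displacement = 3.0330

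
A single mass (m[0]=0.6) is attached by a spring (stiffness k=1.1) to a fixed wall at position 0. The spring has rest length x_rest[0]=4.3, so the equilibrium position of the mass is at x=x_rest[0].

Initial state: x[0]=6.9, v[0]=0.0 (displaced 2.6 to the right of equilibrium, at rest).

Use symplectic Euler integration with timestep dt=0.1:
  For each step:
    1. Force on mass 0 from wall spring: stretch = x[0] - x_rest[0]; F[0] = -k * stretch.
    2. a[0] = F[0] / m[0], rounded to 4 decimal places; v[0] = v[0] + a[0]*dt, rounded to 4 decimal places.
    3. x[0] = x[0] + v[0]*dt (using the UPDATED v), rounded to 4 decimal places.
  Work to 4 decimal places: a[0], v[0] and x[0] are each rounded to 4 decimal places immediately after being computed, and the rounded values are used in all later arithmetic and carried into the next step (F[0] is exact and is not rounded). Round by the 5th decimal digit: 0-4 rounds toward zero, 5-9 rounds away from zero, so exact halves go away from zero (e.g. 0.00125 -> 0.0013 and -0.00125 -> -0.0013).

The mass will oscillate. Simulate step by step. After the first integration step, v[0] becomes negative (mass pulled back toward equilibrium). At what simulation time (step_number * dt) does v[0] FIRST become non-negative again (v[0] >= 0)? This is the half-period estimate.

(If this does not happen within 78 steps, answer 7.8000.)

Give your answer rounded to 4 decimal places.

Answer: 2.4000

Derivation:
Step 0: x=[6.9000] v=[0.0000]
Step 1: x=[6.8523] v=[-0.4767]
Step 2: x=[6.7578] v=[-0.9446]
Step 3: x=[6.6183] v=[-1.3952]
Step 4: x=[6.4363] v=[-1.8202]
Step 5: x=[6.2151] v=[-2.2119]
Step 6: x=[5.9588] v=[-2.5630]
Step 7: x=[5.6721] v=[-2.8671]
Step 8: x=[5.3602] v=[-3.1187]
Step 9: x=[5.0289] v=[-3.3131]
Step 10: x=[4.6842] v=[-3.4467]
Step 11: x=[4.3325] v=[-3.5171]
Step 12: x=[3.9802] v=[-3.5231]
Step 13: x=[3.6338] v=[-3.4645]
Step 14: x=[3.2996] v=[-3.3424]
Step 15: x=[2.9837] v=[-3.1590]
Step 16: x=[2.6919] v=[-2.9177]
Step 17: x=[2.4296] v=[-2.6229]
Step 18: x=[2.2016] v=[-2.2800]
Step 19: x=[2.0121] v=[-1.8953]
Step 20: x=[1.8645] v=[-1.4759]
Step 21: x=[1.7616] v=[-1.0294]
Step 22: x=[1.7052] v=[-0.5640]
Step 23: x=[1.6964] v=[-0.0883]
Step 24: x=[1.7353] v=[0.3890]
First v>=0 after going negative at step 24, time=2.4000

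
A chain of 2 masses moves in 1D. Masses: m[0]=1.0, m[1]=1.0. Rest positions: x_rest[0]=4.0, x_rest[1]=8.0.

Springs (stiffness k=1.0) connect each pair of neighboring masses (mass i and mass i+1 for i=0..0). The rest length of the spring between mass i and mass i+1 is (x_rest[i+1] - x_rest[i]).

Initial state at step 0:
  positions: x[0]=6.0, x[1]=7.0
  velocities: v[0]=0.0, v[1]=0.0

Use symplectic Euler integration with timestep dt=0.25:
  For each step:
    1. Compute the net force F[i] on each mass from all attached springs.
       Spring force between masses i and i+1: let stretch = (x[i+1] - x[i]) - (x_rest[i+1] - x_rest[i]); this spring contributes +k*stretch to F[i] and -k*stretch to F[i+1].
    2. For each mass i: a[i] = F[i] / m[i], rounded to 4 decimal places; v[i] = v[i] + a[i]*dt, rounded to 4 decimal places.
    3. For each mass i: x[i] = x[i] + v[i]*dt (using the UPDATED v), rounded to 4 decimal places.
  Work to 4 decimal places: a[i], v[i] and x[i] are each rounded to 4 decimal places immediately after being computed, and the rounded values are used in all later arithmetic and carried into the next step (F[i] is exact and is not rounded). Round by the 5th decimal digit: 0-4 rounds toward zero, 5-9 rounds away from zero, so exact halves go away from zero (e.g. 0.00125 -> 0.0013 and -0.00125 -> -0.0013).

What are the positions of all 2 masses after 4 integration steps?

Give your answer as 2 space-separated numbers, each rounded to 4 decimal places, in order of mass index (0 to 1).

Answer: 4.4564 8.5437

Derivation:
Step 0: x=[6.0000 7.0000] v=[0.0000 0.0000]
Step 1: x=[5.8125 7.1875] v=[-0.7500 0.7500]
Step 2: x=[5.4609 7.5391] v=[-1.4063 1.4063]
Step 3: x=[4.9892 8.0108] v=[-1.8868 1.8868]
Step 4: x=[4.4564 8.5437] v=[-2.1314 2.1314]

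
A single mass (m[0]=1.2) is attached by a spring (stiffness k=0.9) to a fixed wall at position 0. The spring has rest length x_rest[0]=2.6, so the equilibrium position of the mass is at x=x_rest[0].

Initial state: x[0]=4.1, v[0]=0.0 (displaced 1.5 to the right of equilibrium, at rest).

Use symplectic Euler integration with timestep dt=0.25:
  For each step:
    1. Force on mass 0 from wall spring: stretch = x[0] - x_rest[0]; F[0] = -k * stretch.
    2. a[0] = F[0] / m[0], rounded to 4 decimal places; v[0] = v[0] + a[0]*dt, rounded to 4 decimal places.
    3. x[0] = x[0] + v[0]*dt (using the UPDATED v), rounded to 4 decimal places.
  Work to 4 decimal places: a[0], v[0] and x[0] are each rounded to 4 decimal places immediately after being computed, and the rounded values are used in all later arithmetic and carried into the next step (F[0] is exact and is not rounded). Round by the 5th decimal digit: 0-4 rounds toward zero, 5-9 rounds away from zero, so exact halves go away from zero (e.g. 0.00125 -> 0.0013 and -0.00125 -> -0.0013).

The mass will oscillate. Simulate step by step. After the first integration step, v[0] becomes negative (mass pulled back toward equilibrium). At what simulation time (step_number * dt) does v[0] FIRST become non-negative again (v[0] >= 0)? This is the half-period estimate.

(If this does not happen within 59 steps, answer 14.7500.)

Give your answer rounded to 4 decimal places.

Answer: 3.7500

Derivation:
Step 0: x=[4.1000] v=[0.0000]
Step 1: x=[4.0297] v=[-0.2813]
Step 2: x=[3.8924] v=[-0.5494]
Step 3: x=[3.6945] v=[-0.7917]
Step 4: x=[3.4453] v=[-0.9969]
Step 5: x=[3.1565] v=[-1.1554]
Step 6: x=[2.8416] v=[-1.2598]
Step 7: x=[2.5153] v=[-1.3051]
Step 8: x=[2.1930] v=[-1.2892]
Step 9: x=[1.8898] v=[-1.2129]
Step 10: x=[1.6199] v=[-1.0797]
Step 11: x=[1.3959] v=[-0.8959]
Step 12: x=[1.2284] v=[-0.6701]
Step 13: x=[1.1252] v=[-0.4129]
Step 14: x=[1.0911] v=[-0.1364]
Step 15: x=[1.1277] v=[0.1465]
First v>=0 after going negative at step 15, time=3.7500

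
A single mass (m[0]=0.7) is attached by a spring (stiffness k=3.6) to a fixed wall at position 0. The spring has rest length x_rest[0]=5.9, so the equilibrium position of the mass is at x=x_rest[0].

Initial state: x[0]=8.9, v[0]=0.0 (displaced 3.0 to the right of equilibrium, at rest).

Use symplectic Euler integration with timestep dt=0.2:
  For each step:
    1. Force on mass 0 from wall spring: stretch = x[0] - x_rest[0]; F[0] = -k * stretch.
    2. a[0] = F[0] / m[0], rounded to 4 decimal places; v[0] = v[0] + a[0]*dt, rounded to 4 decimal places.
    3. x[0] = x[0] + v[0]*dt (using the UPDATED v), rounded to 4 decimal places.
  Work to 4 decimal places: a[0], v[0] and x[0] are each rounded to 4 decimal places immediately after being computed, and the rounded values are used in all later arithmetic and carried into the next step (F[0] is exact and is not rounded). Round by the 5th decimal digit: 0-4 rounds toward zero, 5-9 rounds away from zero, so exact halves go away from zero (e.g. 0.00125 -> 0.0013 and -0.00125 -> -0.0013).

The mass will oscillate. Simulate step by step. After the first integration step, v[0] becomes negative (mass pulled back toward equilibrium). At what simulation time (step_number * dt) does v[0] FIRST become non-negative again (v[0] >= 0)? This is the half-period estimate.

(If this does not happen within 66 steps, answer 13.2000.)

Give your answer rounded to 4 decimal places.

Step 0: x=[8.9000] v=[0.0000]
Step 1: x=[8.2829] v=[-3.0857]
Step 2: x=[7.1756] v=[-5.5367]
Step 3: x=[5.8059] v=[-6.8487]
Step 4: x=[4.4555] v=[-6.7519]
Step 5: x=[3.4023] v=[-5.2661]
Step 6: x=[2.8629] v=[-2.6970]
Step 7: x=[2.9483] v=[0.4269]
First v>=0 after going negative at step 7, time=1.4000

Answer: 1.4000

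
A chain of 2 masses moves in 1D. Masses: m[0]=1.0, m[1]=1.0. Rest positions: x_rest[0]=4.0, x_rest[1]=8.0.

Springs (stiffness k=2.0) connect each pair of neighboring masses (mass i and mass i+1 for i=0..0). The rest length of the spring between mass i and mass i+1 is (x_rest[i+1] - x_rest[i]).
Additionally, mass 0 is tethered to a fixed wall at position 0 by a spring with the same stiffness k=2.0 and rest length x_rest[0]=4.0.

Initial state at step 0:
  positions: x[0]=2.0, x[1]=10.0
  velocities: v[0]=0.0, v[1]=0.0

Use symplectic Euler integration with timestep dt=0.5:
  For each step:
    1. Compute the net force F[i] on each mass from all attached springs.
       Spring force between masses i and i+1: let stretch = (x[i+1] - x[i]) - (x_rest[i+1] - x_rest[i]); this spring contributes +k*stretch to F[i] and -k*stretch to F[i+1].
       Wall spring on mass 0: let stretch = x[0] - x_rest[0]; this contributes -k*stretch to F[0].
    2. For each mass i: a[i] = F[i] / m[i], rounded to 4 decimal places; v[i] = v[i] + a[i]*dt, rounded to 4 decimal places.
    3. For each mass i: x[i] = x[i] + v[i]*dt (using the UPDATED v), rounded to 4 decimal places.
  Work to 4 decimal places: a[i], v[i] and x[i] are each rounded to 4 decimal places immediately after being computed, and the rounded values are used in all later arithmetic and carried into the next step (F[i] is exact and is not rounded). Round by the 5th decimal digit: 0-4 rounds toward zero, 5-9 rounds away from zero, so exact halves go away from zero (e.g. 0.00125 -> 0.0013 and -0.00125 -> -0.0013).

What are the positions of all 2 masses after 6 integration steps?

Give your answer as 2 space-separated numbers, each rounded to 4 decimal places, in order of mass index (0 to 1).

Answer: 3.8438 7.3438

Derivation:
Step 0: x=[2.0000 10.0000] v=[0.0000 0.0000]
Step 1: x=[5.0000 8.0000] v=[6.0000 -4.0000]
Step 2: x=[7.0000 6.5000] v=[4.0000 -3.0000]
Step 3: x=[5.2500 7.2500] v=[-3.5000 1.5000]
Step 4: x=[1.8750 9.0000] v=[-6.7500 3.5000]
Step 5: x=[1.1250 9.1875] v=[-1.5000 0.3750]
Step 6: x=[3.8438 7.3438] v=[5.4375 -3.6875]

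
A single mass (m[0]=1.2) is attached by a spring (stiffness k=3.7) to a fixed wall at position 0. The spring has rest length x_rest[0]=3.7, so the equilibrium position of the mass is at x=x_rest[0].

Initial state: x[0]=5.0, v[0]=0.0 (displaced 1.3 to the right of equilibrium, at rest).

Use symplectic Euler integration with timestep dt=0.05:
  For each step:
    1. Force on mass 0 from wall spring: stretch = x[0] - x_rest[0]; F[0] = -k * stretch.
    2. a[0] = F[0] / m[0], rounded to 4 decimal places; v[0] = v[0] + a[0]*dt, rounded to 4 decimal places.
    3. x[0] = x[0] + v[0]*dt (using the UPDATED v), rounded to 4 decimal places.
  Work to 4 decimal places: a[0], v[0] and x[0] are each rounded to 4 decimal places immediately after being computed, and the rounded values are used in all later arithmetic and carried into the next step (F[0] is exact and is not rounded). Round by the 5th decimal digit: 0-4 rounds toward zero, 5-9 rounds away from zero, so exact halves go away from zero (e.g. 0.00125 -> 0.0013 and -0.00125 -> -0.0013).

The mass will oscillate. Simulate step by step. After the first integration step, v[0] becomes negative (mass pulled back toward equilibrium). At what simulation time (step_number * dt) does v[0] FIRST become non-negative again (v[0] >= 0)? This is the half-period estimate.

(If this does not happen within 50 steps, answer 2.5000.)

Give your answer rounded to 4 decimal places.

Answer: 1.8000

Derivation:
Step 0: x=[5.0000] v=[0.0000]
Step 1: x=[4.9900] v=[-0.2004]
Step 2: x=[4.9700] v=[-0.3993]
Step 3: x=[4.9402] v=[-0.5951]
Step 4: x=[4.9009] v=[-0.7863]
Step 5: x=[4.8523] v=[-0.9714]
Step 6: x=[4.7949] v=[-1.1490]
Step 7: x=[4.7290] v=[-1.3178]
Step 8: x=[4.6552] v=[-1.4764]
Step 9: x=[4.5740] v=[-1.6237]
Step 10: x=[4.4861] v=[-1.7584]
Step 11: x=[4.3921] v=[-1.8796]
Step 12: x=[4.2928] v=[-1.9863]
Step 13: x=[4.1889] v=[-2.0777]
Step 14: x=[4.0812] v=[-2.1531]
Step 15: x=[3.9706] v=[-2.2119]
Step 16: x=[3.8579] v=[-2.2536]
Step 17: x=[3.7440] v=[-2.2779]
Step 18: x=[3.6298] v=[-2.2847]
Step 19: x=[3.5161] v=[-2.2739]
Step 20: x=[3.4038] v=[-2.2456]
Step 21: x=[3.2938] v=[-2.1999]
Step 22: x=[3.1869] v=[-2.1373]
Step 23: x=[3.0840] v=[-2.0582]
Step 24: x=[2.9858] v=[-1.9632]
Step 25: x=[2.8931] v=[-1.8531]
Step 26: x=[2.8067] v=[-1.7287]
Step 27: x=[2.7272] v=[-1.5910]
Step 28: x=[2.6552] v=[-1.4410]
Step 29: x=[2.5912] v=[-1.2799]
Step 30: x=[2.5358] v=[-1.1090]
Step 31: x=[2.4893] v=[-0.9295]
Step 32: x=[2.4522] v=[-0.7429]
Step 33: x=[2.4247] v=[-0.5505]
Step 34: x=[2.4070] v=[-0.3539]
Step 35: x=[2.3993] v=[-0.1546]
Step 36: x=[2.4016] v=[0.0459]
First v>=0 after going negative at step 36, time=1.8000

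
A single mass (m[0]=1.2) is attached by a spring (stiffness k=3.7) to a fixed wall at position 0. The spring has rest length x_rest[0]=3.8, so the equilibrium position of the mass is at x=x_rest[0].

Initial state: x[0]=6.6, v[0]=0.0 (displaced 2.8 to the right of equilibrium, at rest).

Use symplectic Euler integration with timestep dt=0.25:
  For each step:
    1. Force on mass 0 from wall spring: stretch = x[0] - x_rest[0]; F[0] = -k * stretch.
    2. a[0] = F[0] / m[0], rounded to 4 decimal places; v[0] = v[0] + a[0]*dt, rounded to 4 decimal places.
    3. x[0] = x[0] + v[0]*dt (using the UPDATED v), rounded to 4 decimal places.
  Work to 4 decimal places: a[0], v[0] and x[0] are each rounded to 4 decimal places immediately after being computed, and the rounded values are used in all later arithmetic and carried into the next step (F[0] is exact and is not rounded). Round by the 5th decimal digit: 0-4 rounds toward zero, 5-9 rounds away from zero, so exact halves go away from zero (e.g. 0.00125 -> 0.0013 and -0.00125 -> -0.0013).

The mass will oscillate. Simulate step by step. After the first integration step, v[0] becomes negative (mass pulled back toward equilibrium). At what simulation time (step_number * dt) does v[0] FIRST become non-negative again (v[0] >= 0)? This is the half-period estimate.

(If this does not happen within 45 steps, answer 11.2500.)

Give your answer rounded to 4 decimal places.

Answer: 2.0000

Derivation:
Step 0: x=[6.6000] v=[0.0000]
Step 1: x=[6.0604] v=[-2.1583]
Step 2: x=[5.0852] v=[-3.9007]
Step 3: x=[3.8624] v=[-4.8914]
Step 4: x=[2.6275] v=[-4.9395]
Step 5: x=[1.6186] v=[-4.0357]
Step 6: x=[1.0301] v=[-2.3542]
Step 7: x=[0.9753] v=[-0.2191]
Step 8: x=[1.4649] v=[1.9583]
First v>=0 after going negative at step 8, time=2.0000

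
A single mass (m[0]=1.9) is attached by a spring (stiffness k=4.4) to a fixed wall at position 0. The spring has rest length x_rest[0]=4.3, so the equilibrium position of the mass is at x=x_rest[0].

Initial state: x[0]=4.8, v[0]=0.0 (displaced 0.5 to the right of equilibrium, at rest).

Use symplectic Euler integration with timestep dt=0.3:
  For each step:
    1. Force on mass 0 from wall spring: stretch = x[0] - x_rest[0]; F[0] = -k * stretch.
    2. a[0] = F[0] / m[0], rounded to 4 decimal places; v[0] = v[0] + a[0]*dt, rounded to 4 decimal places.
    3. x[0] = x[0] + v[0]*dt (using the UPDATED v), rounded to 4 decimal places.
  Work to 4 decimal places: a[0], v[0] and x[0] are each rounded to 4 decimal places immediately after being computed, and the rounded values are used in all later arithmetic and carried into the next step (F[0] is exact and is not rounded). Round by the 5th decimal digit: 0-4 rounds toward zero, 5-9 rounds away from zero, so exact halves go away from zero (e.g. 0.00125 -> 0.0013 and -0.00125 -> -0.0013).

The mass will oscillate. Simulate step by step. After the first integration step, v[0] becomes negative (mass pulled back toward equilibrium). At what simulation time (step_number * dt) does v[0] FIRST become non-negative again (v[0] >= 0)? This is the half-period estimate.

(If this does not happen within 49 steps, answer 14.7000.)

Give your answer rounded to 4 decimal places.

Answer: 2.1000

Derivation:
Step 0: x=[4.8000] v=[0.0000]
Step 1: x=[4.6958] v=[-0.3474]
Step 2: x=[4.5091] v=[-0.6224]
Step 3: x=[4.2788] v=[-0.7677]
Step 4: x=[4.0529] v=[-0.7530]
Step 5: x=[3.8785] v=[-0.5813]
Step 6: x=[3.7920] v=[-0.2885]
Step 7: x=[3.8113] v=[0.0644]
First v>=0 after going negative at step 7, time=2.1000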